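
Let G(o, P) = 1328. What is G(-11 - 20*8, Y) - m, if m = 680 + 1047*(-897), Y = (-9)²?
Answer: 939807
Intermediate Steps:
Y = 81
m = -938479 (m = 680 - 939159 = -938479)
G(-11 - 20*8, Y) - m = 1328 - 1*(-938479) = 1328 + 938479 = 939807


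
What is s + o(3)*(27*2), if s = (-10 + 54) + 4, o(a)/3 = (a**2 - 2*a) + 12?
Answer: 2478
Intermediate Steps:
o(a) = 36 - 6*a + 3*a**2 (o(a) = 3*((a**2 - 2*a) + 12) = 3*(12 + a**2 - 2*a) = 36 - 6*a + 3*a**2)
s = 48 (s = 44 + 4 = 48)
s + o(3)*(27*2) = 48 + (36 - 6*3 + 3*3**2)*(27*2) = 48 + (36 - 18 + 3*9)*54 = 48 + (36 - 18 + 27)*54 = 48 + 45*54 = 48 + 2430 = 2478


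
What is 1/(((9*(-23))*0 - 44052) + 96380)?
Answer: 1/52328 ≈ 1.9110e-5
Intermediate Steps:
1/(((9*(-23))*0 - 44052) + 96380) = 1/((-207*0 - 44052) + 96380) = 1/((0 - 44052) + 96380) = 1/(-44052 + 96380) = 1/52328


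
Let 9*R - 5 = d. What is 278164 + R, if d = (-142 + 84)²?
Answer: 835615/3 ≈ 2.7854e+5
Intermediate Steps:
d = 3364 (d = (-58)² = 3364)
R = 1123/3 (R = 5/9 + (⅑)*3364 = 5/9 + 3364/9 = 1123/3 ≈ 374.33)
278164 + R = 278164 + 1123/3 = 835615/3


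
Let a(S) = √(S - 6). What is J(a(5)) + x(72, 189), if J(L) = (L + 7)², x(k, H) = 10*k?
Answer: 768 + 14*I ≈ 768.0 + 14.0*I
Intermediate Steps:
a(S) = √(-6 + S)
J(L) = (7 + L)²
J(a(5)) + x(72, 189) = (7 + √(-6 + 5))² + 10*72 = (7 + √(-1))² + 720 = (7 + I)² + 720 = 720 + (7 + I)²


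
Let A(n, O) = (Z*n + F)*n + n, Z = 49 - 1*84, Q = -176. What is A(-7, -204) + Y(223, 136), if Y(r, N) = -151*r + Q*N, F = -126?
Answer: -58449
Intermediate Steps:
Y(r, N) = -176*N - 151*r (Y(r, N) = -151*r - 176*N = -176*N - 151*r)
Z = -35 (Z = 49 - 84 = -35)
A(n, O) = n + n*(-126 - 35*n) (A(n, O) = (-35*n - 126)*n + n = (-126 - 35*n)*n + n = n*(-126 - 35*n) + n = n + n*(-126 - 35*n))
A(-7, -204) + Y(223, 136) = -5*(-7)*(25 + 7*(-7)) + (-176*136 - 151*223) = -5*(-7)*(25 - 49) + (-23936 - 33673) = -5*(-7)*(-24) - 57609 = -840 - 57609 = -58449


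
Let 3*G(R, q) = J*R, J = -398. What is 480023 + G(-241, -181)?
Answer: 1535987/3 ≈ 5.1200e+5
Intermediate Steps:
G(R, q) = -398*R/3 (G(R, q) = (-398*R)/3 = -398*R/3)
480023 + G(-241, -181) = 480023 - 398/3*(-241) = 480023 + 95918/3 = 1535987/3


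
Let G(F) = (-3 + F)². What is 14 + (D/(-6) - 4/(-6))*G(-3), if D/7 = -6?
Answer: 290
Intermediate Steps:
D = -42 (D = 7*(-6) = -42)
14 + (D/(-6) - 4/(-6))*G(-3) = 14 + (-42/(-6) - 4/(-6))*(-3 - 3)² = 14 + (-42*(-⅙) - 4*(-⅙))*(-6)² = 14 + (7 + ⅔)*36 = 14 + (23/3)*36 = 14 + 276 = 290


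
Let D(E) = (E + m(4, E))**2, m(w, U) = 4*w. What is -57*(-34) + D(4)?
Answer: 2338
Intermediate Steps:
D(E) = (16 + E)**2 (D(E) = (E + 4*4)**2 = (E + 16)**2 = (16 + E)**2)
-57*(-34) + D(4) = -57*(-34) + (16 + 4)**2 = 1938 + 20**2 = 1938 + 400 = 2338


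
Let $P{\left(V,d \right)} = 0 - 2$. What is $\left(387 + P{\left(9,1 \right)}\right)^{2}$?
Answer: $148225$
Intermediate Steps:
$P{\left(V,d \right)} = -2$
$\left(387 + P{\left(9,1 \right)}\right)^{2} = \left(387 - 2\right)^{2} = 385^{2} = 148225$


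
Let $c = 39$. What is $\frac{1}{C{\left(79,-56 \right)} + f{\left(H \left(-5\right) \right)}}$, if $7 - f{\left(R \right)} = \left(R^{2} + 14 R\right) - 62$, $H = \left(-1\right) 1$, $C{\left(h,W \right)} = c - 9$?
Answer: $\frac{1}{4} \approx 0.25$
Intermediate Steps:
$C{\left(h,W \right)} = 30$ ($C{\left(h,W \right)} = 39 - 9 = 30$)
$H = -1$
$f{\left(R \right)} = 69 - R^{2} - 14 R$ ($f{\left(R \right)} = 7 - \left(\left(R^{2} + 14 R\right) - 62\right) = 7 - \left(-62 + R^{2} + 14 R\right) = 69 - R^{2} - 14 R$)
$\frac{1}{C{\left(79,-56 \right)} + f{\left(H \left(-5\right) \right)}} = \frac{1}{30 - \left(-69 + \left(\left(-1\right) \left(-5\right)\right)^{2} + 14 \left(-1\right) \left(-5\right)\right)} = \frac{1}{30 - 26} = \frac{1}{4}$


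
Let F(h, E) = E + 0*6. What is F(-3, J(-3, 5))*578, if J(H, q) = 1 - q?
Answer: -2312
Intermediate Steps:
F(h, E) = E (F(h, E) = E + 0 = E)
F(-3, J(-3, 5))*578 = (1 - 1*5)*578 = (1 - 5)*578 = -4*578 = -2312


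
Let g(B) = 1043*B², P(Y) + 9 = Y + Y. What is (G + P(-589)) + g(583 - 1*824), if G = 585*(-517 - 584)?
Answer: 59933211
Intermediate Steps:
P(Y) = -9 + 2*Y (P(Y) = -9 + (Y + Y) = -9 + 2*Y)
G = -644085 (G = 585*(-1101) = -644085)
(G + P(-589)) + g(583 - 1*824) = (-644085 + (-9 + 2*(-589))) + 1043*(583 - 1*824)² = (-644085 + (-9 - 1178)) + 1043*(583 - 824)² = (-644085 - 1187) + 1043*(-241)² = -645272 + 1043*58081 = -645272 + 60578483 = 59933211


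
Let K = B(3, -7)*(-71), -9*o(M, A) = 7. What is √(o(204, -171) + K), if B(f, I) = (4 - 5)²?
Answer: I*√646/3 ≈ 8.4722*I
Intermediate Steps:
o(M, A) = -7/9 (o(M, A) = -⅑*7 = -7/9)
B(f, I) = 1 (B(f, I) = (-1)² = 1)
K = -71 (K = 1*(-71) = -71)
√(o(204, -171) + K) = √(-7/9 - 71) = √(-646/9) = I*√646/3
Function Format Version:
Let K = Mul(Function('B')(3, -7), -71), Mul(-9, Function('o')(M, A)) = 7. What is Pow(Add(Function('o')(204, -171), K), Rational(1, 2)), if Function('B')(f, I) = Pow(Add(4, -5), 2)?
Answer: Mul(Rational(1, 3), I, Pow(646, Rational(1, 2))) ≈ Mul(8.4722, I)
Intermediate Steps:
Function('o')(M, A) = Rational(-7, 9) (Function('o')(M, A) = Mul(Rational(-1, 9), 7) = Rational(-7, 9))
Function('B')(f, I) = 1 (Function('B')(f, I) = Pow(-1, 2) = 1)
K = -71 (K = Mul(1, -71) = -71)
Pow(Add(Function('o')(204, -171), K), Rational(1, 2)) = Pow(Add(Rational(-7, 9), -71), Rational(1, 2)) = Pow(Rational(-646, 9), Rational(1, 2)) = Mul(Rational(1, 3), I, Pow(646, Rational(1, 2)))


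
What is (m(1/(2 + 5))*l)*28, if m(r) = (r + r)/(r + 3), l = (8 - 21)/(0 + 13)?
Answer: -28/11 ≈ -2.5455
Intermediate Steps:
l = -1 (l = -13/13 = -13*1/13 = -1)
m(r) = 2*r/(3 + r) (m(r) = (2*r)/(3 + r) = 2*r/(3 + r))
(m(1/(2 + 5))*l)*28 = ((2/((2 + 5)*(3 + 1/(2 + 5))))*(-1))*28 = ((2/(7*(3 + 1/7)))*(-1))*28 = ((2*(1/7)/(3 + 1/7))*(-1))*28 = ((2*(1/7)/(22/7))*(-1))*28 = ((2*(1/7)*(7/22))*(-1))*28 = ((1/11)*(-1))*28 = -1/11*28 = -28/11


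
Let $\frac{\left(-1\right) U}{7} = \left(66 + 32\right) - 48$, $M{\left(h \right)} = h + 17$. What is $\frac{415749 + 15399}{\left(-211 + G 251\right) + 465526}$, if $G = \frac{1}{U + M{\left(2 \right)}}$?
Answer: $\frac{71354994}{77009507} \approx 0.92657$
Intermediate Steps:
$M{\left(h \right)} = 17 + h$
$U = -350$ ($U = - 7 \left(\left(66 + 32\right) - 48\right) = - 7 \left(98 - 48\right) = \left(-7\right) 50 = -350$)
$G = - \frac{1}{331}$ ($G = \frac{1}{-350 + \left(17 + 2\right)} = \frac{1}{-350 + 19} = \frac{1}{-331} = - \frac{1}{331} \approx -0.0030211$)
$\frac{415749 + 15399}{\left(-211 + G 251\right) + 465526} = \frac{415749 + 15399}{\left(-211 - \frac{251}{331}\right) + 465526} = \frac{431148}{\left(-211 - \frac{251}{331}\right) + 465526} = \frac{431148}{- \frac{70092}{331} + 465526} = \frac{431148}{\frac{154019014}{331}} = 431148 \cdot \frac{331}{154019014} = \frac{71354994}{77009507}$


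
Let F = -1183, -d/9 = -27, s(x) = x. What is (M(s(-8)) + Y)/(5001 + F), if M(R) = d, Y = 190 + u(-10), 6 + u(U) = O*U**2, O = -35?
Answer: -3073/3818 ≈ -0.80487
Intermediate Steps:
d = 243 (d = -9*(-27) = 243)
u(U) = -6 - 35*U**2
Y = -3316 (Y = 190 + (-6 - 35*(-10)**2) = 190 + (-6 - 35*100) = 190 + (-6 - 3500) = 190 - 3506 = -3316)
M(R) = 243
(M(s(-8)) + Y)/(5001 + F) = (243 - 3316)/(5001 - 1183) = -3073/3818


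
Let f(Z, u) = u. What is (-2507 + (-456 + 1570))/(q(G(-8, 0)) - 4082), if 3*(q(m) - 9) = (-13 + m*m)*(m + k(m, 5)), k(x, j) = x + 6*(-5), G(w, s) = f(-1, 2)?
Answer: 1393/3995 ≈ 0.34869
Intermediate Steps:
G(w, s) = 2
k(x, j) = -30 + x (k(x, j) = x - 30 = -30 + x)
q(m) = 9 + (-30 + 2*m)*(-13 + m²)/3 (q(m) = 9 + ((-13 + m*m)*(m + (-30 + m)))/3 = 9 + ((-13 + m²)*(-30 + 2*m))/3 = 9 + ((-30 + 2*m)*(-13 + m²))/3 = 9 + (-30 + 2*m)*(-13 + m²)/3)
(-2507 + (-456 + 1570))/(q(G(-8, 0)) - 4082) = (-2507 + (-456 + 1570))/((139 - 10*2² - 26/3*2 + (⅔)*2³) - 4082) = (-2507 + 1114)/((139 - 10*4 - 52/3 + (⅔)*8) - 4082) = -1393/((139 - 40 - 52/3 + 16/3) - 4082) = -1393/(87 - 4082) = -1393/(-3995) = -1393*(-1/3995) = 1393/3995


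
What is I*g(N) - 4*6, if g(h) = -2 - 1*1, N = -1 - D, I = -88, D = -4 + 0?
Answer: 240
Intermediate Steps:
D = -4
N = 3 (N = -1 - 1*(-4) = -1 + 4 = 3)
g(h) = -3 (g(h) = -2 - 1 = -3)
I*g(N) - 4*6 = -88*(-3) - 4*6 = 264 - 24 = 240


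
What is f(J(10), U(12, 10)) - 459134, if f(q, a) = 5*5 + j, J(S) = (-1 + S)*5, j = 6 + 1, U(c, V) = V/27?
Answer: -459102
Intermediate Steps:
U(c, V) = V/27 (U(c, V) = V*(1/27) = V/27)
j = 7
J(S) = -5 + 5*S
f(q, a) = 32 (f(q, a) = 5*5 + 7 = 25 + 7 = 32)
f(J(10), U(12, 10)) - 459134 = 32 - 459134 = -459102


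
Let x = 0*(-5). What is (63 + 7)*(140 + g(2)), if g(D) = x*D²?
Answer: 9800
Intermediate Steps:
x = 0
g(D) = 0 (g(D) = 0*D² = 0)
(63 + 7)*(140 + g(2)) = (63 + 7)*(140 + 0) = 70*140 = 9800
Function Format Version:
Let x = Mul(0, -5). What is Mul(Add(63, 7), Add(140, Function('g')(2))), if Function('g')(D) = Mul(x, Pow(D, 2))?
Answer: 9800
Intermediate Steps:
x = 0
Function('g')(D) = 0 (Function('g')(D) = Mul(0, Pow(D, 2)) = 0)
Mul(Add(63, 7), Add(140, Function('g')(2))) = Mul(Add(63, 7), Add(140, 0)) = Mul(70, 140) = 9800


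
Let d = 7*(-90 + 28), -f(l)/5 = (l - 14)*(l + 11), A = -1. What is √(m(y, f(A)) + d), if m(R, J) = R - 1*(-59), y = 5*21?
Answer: 3*I*√30 ≈ 16.432*I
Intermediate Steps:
f(l) = -5*(-14 + l)*(11 + l) (f(l) = -5*(l - 14)*(l + 11) = -5*(-14 + l)*(11 + l))
y = 105
m(R, J) = 59 + R (m(R, J) = R + 59 = 59 + R)
d = -434 (d = 7*(-62) = -434)
√(m(y, f(A)) + d) = √((59 + 105) - 434) = √(164 - 434) = √(-270) = 3*I*√30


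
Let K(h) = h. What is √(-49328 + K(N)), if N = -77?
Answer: I*√49405 ≈ 222.27*I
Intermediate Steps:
√(-49328 + K(N)) = √(-49328 - 77) = √(-49405) = I*√49405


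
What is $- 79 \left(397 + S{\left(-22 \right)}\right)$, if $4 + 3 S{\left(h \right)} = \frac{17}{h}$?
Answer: $- \frac{687221}{22} \approx -31237.0$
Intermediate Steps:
$S{\left(h \right)} = - \frac{4}{3} + \frac{17}{3 h}$ ($S{\left(h \right)} = - \frac{4}{3} + \frac{17 \frac{1}{h}}{3} = - \frac{4}{3} + \frac{17}{3 h}$)
$- 79 \left(397 + S{\left(-22 \right)}\right) = - 79 \left(397 + \frac{17 - -88}{3 \left(-22\right)}\right) = - 79 \left(397 + \frac{1}{3} \left(- \frac{1}{22}\right) \left(17 + 88\right)\right) = - 79 \left(397 + \frac{1}{3} \left(- \frac{1}{22}\right) 105\right) = - 79 \left(397 - \frac{35}{22}\right) = \left(-79\right) \frac{8699}{22} = - \frac{687221}{22}$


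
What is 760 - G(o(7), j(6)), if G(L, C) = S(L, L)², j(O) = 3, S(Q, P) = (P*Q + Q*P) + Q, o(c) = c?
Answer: -10265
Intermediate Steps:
S(Q, P) = Q + 2*P*Q (S(Q, P) = (P*Q + P*Q) + Q = 2*P*Q + Q = Q + 2*P*Q)
G(L, C) = L²*(1 + 2*L)² (G(L, C) = (L*(1 + 2*L))² = L²*(1 + 2*L)²)
760 - G(o(7), j(6)) = 760 - 7²*(1 + 2*7)² = 760 - 49*(1 + 14)² = 760 - 49*15² = 760 - 49*225 = 760 - 1*11025 = 760 - 11025 = -10265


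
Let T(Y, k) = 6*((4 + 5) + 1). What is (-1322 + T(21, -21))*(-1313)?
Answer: 1657006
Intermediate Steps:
T(Y, k) = 60 (T(Y, k) = 6*(9 + 1) = 6*10 = 60)
(-1322 + T(21, -21))*(-1313) = (-1322 + 60)*(-1313) = -1262*(-1313) = 1657006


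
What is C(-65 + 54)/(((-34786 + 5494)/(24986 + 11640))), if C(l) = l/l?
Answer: -18313/14646 ≈ -1.2504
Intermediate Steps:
C(l) = 1
C(-65 + 54)/(((-34786 + 5494)/(24986 + 11640))) = 1/((-34786 + 5494)/(24986 + 11640)) = 1/(-29292/36626) = 1/(-29292*1/36626) = 1/(-14646/18313) = 1*(-18313/14646) = -18313/14646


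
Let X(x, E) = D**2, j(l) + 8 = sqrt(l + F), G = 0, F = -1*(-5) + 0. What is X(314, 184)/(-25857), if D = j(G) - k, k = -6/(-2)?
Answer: -14/2873 + 22*sqrt(5)/25857 ≈ -0.0029704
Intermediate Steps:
F = 5 (F = 5 + 0 = 5)
k = 3 (k = -6*(-1/2) = 3)
j(l) = -8 + sqrt(5 + l) (j(l) = -8 + sqrt(l + 5) = -8 + sqrt(5 + l))
D = -11 + sqrt(5) (D = (-8 + sqrt(5 + 0)) - 1*3 = (-8 + sqrt(5)) - 3 = -11 + sqrt(5) ≈ -8.7639)
X(x, E) = (-11 + sqrt(5))**2
X(314, 184)/(-25857) = (11 - sqrt(5))**2/(-25857) = (11 - sqrt(5))**2*(-1/25857) = -(11 - sqrt(5))**2/25857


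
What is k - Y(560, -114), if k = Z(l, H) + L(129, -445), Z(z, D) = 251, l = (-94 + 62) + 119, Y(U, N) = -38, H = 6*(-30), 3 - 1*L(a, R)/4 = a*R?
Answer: 229921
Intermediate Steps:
L(a, R) = 12 - 4*R*a (L(a, R) = 12 - 4*a*R = 12 - 4*R*a)
H = -180
l = 87 (l = -32 + 119 = 87)
k = 229883 (k = 251 + (12 - 4*(-445)*129) = 251 + (12 + 229620) = 251 + 229632 = 229883)
k - Y(560, -114) = 229883 - 1*(-38) = 229883 + 38 = 229921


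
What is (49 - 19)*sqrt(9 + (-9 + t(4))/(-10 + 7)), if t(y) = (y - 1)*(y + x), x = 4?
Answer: 60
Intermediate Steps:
t(y) = (-1 + y)*(4 + y) (t(y) = (y - 1)*(y + 4) = (-1 + y)*(4 + y))
(49 - 19)*sqrt(9 + (-9 + t(4))/(-10 + 7)) = (49 - 19)*sqrt(9 + (-9 + (-4 + 4**2 + 3*4))/(-10 + 7)) = 30*sqrt(9 + (-9 + (-4 + 16 + 12))/(-3)) = 30*sqrt(9 + (-9 + 24)*(-1/3)) = 30*sqrt(9 + 15*(-1/3)) = 30*sqrt(9 - 5) = 30*sqrt(4) = 30*2 = 60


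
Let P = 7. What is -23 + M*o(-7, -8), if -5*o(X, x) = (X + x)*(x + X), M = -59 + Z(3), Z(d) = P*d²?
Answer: -203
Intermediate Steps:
Z(d) = 7*d²
M = 4 (M = -59 + 7*3² = -59 + 7*9 = -59 + 63 = 4)
o(X, x) = -(X + x)²/5 (o(X, x) = -(X + x)*(x + X)/5 = -(X + x)*(X + x)/5 = -(X + x)²/5)
-23 + M*o(-7, -8) = -23 + 4*(-(-7 - 8)²/5) = -23 + 4*(-⅕*(-15)²) = -23 + 4*(-⅕*225) = -23 + 4*(-45) = -23 - 180 = -203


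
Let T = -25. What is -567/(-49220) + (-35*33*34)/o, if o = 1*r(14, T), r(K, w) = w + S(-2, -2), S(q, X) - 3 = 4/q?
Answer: 20134198/12305 ≈ 1636.3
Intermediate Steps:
S(q, X) = 3 + 4/q
r(K, w) = 1 + w (r(K, w) = w + (3 + 4/(-2)) = w + (3 + 4*(-½)) = w + (3 - 2) = w + 1 = 1 + w)
o = -24 (o = 1*(1 - 25) = 1*(-24) = -24)
-567/(-49220) + (-35*33*34)/o = -567/(-49220) + (-35*33*34)/(-24) = -567*(-1/49220) - 1155*34*(-1/24) = 567/49220 - 39270*(-1/24) = 567/49220 + 6545/4 = 20134198/12305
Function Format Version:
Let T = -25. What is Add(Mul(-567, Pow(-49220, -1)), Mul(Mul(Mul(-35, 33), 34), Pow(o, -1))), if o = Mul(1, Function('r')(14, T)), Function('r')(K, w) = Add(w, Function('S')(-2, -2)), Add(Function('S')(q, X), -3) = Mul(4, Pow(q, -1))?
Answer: Rational(20134198, 12305) ≈ 1636.3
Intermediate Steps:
Function('S')(q, X) = Add(3, Mul(4, Pow(q, -1)))
Function('r')(K, w) = Add(1, w) (Function('r')(K, w) = Add(w, Add(3, Mul(4, Pow(-2, -1)))) = Add(w, Add(3, Mul(4, Rational(-1, 2)))) = Add(w, Add(3, -2)) = Add(w, 1) = Add(1, w))
o = -24 (o = Mul(1, Add(1, -25)) = Mul(1, -24) = -24)
Add(Mul(-567, Pow(-49220, -1)), Mul(Mul(Mul(-35, 33), 34), Pow(o, -1))) = Add(Mul(-567, Pow(-49220, -1)), Mul(Mul(Mul(-35, 33), 34), Pow(-24, -1))) = Add(Mul(-567, Rational(-1, 49220)), Mul(Mul(-1155, 34), Rational(-1, 24))) = Add(Rational(567, 49220), Mul(-39270, Rational(-1, 24))) = Add(Rational(567, 49220), Rational(6545, 4)) = Rational(20134198, 12305)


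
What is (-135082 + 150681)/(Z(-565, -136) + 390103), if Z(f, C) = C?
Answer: 15599/389967 ≈ 0.040001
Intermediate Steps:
(-135082 + 150681)/(Z(-565, -136) + 390103) = (-135082 + 150681)/(-136 + 390103) = 15599/389967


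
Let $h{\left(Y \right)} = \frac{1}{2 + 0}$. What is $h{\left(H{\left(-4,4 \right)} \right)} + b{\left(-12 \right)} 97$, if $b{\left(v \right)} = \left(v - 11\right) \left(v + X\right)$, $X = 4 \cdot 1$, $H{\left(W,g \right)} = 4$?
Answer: $\frac{35697}{2} \approx 17849.0$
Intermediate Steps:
$X = 4$
$b{\left(v \right)} = \left(-11 + v\right) \left(4 + v\right)$ ($b{\left(v \right)} = \left(v - 11\right) \left(v + 4\right) = \left(-11 + v\right) \left(4 + v\right)$)
$h{\left(Y \right)} = \frac{1}{2}$
$h{\left(H{\left(-4,4 \right)} \right)} + b{\left(-12 \right)} 97 = \frac{1}{2} + \left(-44 + \left(-12\right)^{2} - -84\right) 97 = \frac{1}{2} + \left(-44 + 144 + 84\right) 97 = \frac{1}{2} + 184 \cdot 97 = \frac{1}{2} + 17848 = \frac{35697}{2}$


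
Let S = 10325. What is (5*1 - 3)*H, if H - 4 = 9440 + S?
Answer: 39538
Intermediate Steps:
H = 19769 (H = 4 + (9440 + 10325) = 4 + 19765 = 19769)
(5*1 - 3)*H = (5*1 - 3)*19769 = (5 - 3)*19769 = 2*19769 = 39538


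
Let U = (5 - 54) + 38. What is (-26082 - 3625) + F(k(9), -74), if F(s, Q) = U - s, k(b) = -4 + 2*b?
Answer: -29732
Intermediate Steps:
U = -11 (U = -49 + 38 = -11)
F(s, Q) = -11 - s
(-26082 - 3625) + F(k(9), -74) = (-26082 - 3625) + (-11 - (-4 + 2*9)) = -29707 + (-11 - (-4 + 18)) = -29707 + (-11 - 1*14) = -29707 + (-11 - 14) = -29707 - 25 = -29732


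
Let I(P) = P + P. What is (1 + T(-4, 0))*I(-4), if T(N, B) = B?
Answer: -8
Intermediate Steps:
I(P) = 2*P
(1 + T(-4, 0))*I(-4) = (1 + 0)*(2*(-4)) = 1*(-8) = -8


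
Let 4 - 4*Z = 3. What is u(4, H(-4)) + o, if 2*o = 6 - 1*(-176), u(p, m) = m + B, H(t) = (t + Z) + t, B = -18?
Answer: 261/4 ≈ 65.250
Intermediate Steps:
Z = 1/4 (Z = 1 - 1/4*3 = 1 - 3/4 = 1/4 ≈ 0.25000)
H(t) = 1/4 + 2*t (H(t) = (t + 1/4) + t = (1/4 + t) + t = 1/4 + 2*t)
u(p, m) = -18 + m (u(p, m) = m - 18 = -18 + m)
o = 91 (o = (6 - 1*(-176))/2 = (6 + 176)/2 = (1/2)*182 = 91)
u(4, H(-4)) + o = (-18 + (1/4 + 2*(-4))) + 91 = (-18 + (1/4 - 8)) + 91 = (-18 - 31/4) + 91 = -103/4 + 91 = 261/4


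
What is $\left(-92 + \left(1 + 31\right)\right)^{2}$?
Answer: $3600$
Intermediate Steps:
$\left(-92 + \left(1 + 31\right)\right)^{2} = \left(-92 + 32\right)^{2} = \left(-60\right)^{2} = 3600$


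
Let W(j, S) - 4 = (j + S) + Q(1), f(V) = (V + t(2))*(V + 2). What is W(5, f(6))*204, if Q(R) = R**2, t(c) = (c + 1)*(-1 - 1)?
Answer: 2040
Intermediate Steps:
t(c) = -2 - 2*c (t(c) = (1 + c)*(-2) = -2 - 2*c)
f(V) = (-6 + V)*(2 + V) (f(V) = (V + (-2 - 2*2))*(V + 2) = (V + (-2 - 4))*(2 + V) = (V - 6)*(2 + V) = (-6 + V)*(2 + V))
W(j, S) = 5 + S + j (W(j, S) = 4 + ((j + S) + 1**2) = 4 + ((S + j) + 1) = 4 + (1 + S + j) = 5 + S + j)
W(5, f(6))*204 = (5 + (-12 + 6**2 - 4*6) + 5)*204 = (5 + (-12 + 36 - 24) + 5)*204 = (5 + 0 + 5)*204 = 10*204 = 2040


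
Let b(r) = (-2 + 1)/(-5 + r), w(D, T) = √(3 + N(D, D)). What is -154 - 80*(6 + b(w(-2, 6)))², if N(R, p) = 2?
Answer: -3280 - 50*√5 ≈ -3391.8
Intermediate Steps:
w(D, T) = √5 (w(D, T) = √(3 + 2) = √5)
b(r) = -1/(-5 + r)
-154 - 80*(6 + b(w(-2, 6)))² = -154 - 80*(6 - 1/(-5 + √5))²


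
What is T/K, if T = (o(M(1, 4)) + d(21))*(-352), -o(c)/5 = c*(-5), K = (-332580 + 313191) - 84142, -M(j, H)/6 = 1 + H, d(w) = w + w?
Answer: -249216/103531 ≈ -2.4072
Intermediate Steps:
d(w) = 2*w
M(j, H) = -6 - 6*H (M(j, H) = -6*(1 + H) = -6 - 6*H)
K = -103531 (K = -19389 - 84142 = -103531)
o(c) = 25*c (o(c) = -5*c*(-5) = -(-25)*c = 25*c)
T = 249216 (T = (25*(-6 - 6*4) + 2*21)*(-352) = (25*(-6 - 24) + 42)*(-352) = (25*(-30) + 42)*(-352) = (-750 + 42)*(-352) = -708*(-352) = 249216)
T/K = 249216/(-103531) = 249216*(-1/103531) = -249216/103531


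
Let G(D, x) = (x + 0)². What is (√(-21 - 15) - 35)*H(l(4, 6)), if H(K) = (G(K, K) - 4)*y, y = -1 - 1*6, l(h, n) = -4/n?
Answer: -7840/9 + 448*I/3 ≈ -871.11 + 149.33*I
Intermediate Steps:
G(D, x) = x²
y = -7 (y = -1 - 6 = -7)
H(K) = 28 - 7*K² (H(K) = (K² - 4)*(-7) = (-4 + K²)*(-7) = 28 - 7*K²)
(√(-21 - 15) - 35)*H(l(4, 6)) = (√(-21 - 15) - 35)*(28 - 7*(-4/6)²) = (√(-36) - 35)*(28 - 7*(-4*⅙)²) = (6*I - 35)*(28 - 7*(-⅔)²) = (-35 + 6*I)*(28 - 7*4/9) = (-35 + 6*I)*(28 - 28/9) = (-35 + 6*I)*(224/9) = -7840/9 + 448*I/3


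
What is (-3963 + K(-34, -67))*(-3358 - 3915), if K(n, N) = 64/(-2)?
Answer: 29055635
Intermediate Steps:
K(n, N) = -32 (K(n, N) = 64*(-½) = -32)
(-3963 + K(-34, -67))*(-3358 - 3915) = (-3963 - 32)*(-3358 - 3915) = -3995*(-7273) = 29055635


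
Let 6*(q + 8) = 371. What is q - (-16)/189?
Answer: 20381/378 ≈ 53.918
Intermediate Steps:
q = 323/6 (q = -8 + (⅙)*371 = -8 + 371/6 = 323/6 ≈ 53.833)
q - (-16)/189 = 323/6 - (-16)/189 = 323/6 - 1*(-16/189) = 323/6 + 16/189 = 20381/378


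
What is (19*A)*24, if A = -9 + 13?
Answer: 1824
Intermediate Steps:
A = 4
(19*A)*24 = (19*4)*24 = 76*24 = 1824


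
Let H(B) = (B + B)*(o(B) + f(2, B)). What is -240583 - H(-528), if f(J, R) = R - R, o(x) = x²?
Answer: 294155321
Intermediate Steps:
f(J, R) = 0
H(B) = 2*B³ (H(B) = (B + B)*(B² + 0) = (2*B)*B² = 2*B³)
-240583 - H(-528) = -240583 - 2*(-528)³ = -240583 - 2*(-147197952) = -240583 - 1*(-294395904) = -240583 + 294395904 = 294155321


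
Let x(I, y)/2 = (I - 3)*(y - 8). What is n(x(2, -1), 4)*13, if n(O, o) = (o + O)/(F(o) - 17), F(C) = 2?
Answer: -286/15 ≈ -19.067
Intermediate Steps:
x(I, y) = 2*(-8 + y)*(-3 + I) (x(I, y) = 2*((I - 3)*(y - 8)) = 2*((-3 + I)*(-8 + y)) = 2*((-8 + y)*(-3 + I)) = 2*(-8 + y)*(-3 + I))
n(O, o) = -O/15 - o/15 (n(O, o) = (o + O)/(2 - 17) = (O + o)/(-15) = (O + o)*(-1/15) = -O/15 - o/15)
n(x(2, -1), 4)*13 = (-(48 - 16*2 - 6*(-1) + 2*2*(-1))/15 - 1/15*4)*13 = (-(48 - 32 + 6 - 4)/15 - 4/15)*13 = (-1/15*18 - 4/15)*13 = (-6/5 - 4/15)*13 = -22/15*13 = -286/15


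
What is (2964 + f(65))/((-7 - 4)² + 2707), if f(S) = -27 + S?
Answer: 1501/1414 ≈ 1.0615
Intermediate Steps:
(2964 + f(65))/((-7 - 4)² + 2707) = (2964 + (-27 + 65))/((-7 - 4)² + 2707) = (2964 + 38)/((-11)² + 2707) = 3002/(121 + 2707) = 3002/2828 = 3002*(1/2828) = 1501/1414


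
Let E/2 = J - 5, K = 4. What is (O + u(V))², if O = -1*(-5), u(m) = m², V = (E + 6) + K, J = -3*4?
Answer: 337561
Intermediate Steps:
J = -12
E = -34 (E = 2*(-12 - 5) = 2*(-17) = -34)
V = -24 (V = (-34 + 6) + 4 = -28 + 4 = -24)
O = 5
(O + u(V))² = (5 + (-24)²)² = (5 + 576)² = 581² = 337561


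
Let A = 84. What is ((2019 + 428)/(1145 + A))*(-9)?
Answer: -22023/1229 ≈ -17.919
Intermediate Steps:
((2019 + 428)/(1145 + A))*(-9) = ((2019 + 428)/(1145 + 84))*(-9) = (2447/1229)*(-9) = -22023/1229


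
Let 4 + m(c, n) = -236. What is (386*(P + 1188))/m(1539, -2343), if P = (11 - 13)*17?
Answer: -111361/60 ≈ -1856.0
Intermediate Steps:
P = -34 (P = -2*17 = -34)
m(c, n) = -240 (m(c, n) = -4 - 236 = -240)
(386*(P + 1188))/m(1539, -2343) = (386*(-34 + 1188))/(-240) = (386*1154)*(-1/240) = 445444*(-1/240) = -111361/60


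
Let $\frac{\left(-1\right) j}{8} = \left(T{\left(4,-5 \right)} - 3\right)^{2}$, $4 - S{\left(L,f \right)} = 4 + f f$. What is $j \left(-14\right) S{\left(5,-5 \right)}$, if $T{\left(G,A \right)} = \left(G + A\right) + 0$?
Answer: $-44800$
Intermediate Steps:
$S{\left(L,f \right)} = - f^{2}$ ($S{\left(L,f \right)} = 4 - \left(4 + f f\right) = 4 - \left(4 + f^{2}\right) = - f^{2}$)
$T{\left(G,A \right)} = A + G$ ($T{\left(G,A \right)} = \left(A + G\right) + 0 = A + G$)
$j = -128$ ($j = - 8 \left(\left(-5 + 4\right) - 3\right)^{2} = - 8 \left(-1 - 3\right)^{2} = - 8 \left(-4\right)^{2} = \left(-8\right) 16 = -128$)
$j \left(-14\right) S{\left(5,-5 \right)} = \left(-128\right) \left(-14\right) \left(- \left(-5\right)^{2}\right) = 1792 \left(\left(-1\right) 25\right) = 1792 \left(-25\right) = -44800$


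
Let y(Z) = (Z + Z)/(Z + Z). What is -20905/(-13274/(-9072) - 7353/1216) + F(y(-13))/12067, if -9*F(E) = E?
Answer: 82386305139587/18064262799 ≈ 4560.7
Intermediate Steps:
y(Z) = 1 (y(Z) = (2*Z)/((2*Z)) = (2*Z)*(1/(2*Z)) = 1)
F(E) = -E/9
-20905/(-13274/(-9072) - 7353/1216) + F(y(-13))/12067 = -20905/(-13274/(-9072) - 7353/1216) - ⅑*1/12067 = -20905/(-13274*(-1/9072) - 7353*1/1216) - ⅑*1/12067 = -20905/(6637/4536 - 387/64) - 1/108603 = -20905/(-166333/36288) - 1/108603 = -20905*(-36288/166333) - 1/108603 = 758600640/166333 - 1/108603 = 82386305139587/18064262799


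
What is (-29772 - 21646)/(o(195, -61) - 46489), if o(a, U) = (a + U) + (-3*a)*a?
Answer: 25709/80215 ≈ 0.32050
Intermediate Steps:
o(a, U) = U + a - 3*a² (o(a, U) = (U + a) - 3*a² = U + a - 3*a²)
(-29772 - 21646)/(o(195, -61) - 46489) = (-29772 - 21646)/((-61 + 195 - 3*195²) - 46489) = -51418/((-61 + 195 - 3*38025) - 46489) = -51418/((-61 + 195 - 114075) - 46489) = -51418/(-113941 - 46489) = -51418/(-160430) = -51418*(-1/160430) = 25709/80215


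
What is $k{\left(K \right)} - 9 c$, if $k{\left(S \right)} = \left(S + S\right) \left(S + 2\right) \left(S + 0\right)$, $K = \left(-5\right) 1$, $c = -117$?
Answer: $903$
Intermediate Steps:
$K = -5$
$k{\left(S \right)} = 2 S^{2} \left(2 + S\right)$ ($k{\left(S \right)} = 2 S \left(2 + S\right) S = 2 S^{2} \left(2 + S\right)$)
$k{\left(K \right)} - 9 c = 2 \left(-5\right)^{2} \left(2 - 5\right) - -1053 = 2 \cdot 25 \left(-3\right) + 1053 = -150 + 1053 = 903$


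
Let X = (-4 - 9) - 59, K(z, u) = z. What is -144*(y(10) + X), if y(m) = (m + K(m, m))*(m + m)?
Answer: -47232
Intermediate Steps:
y(m) = 4*m² (y(m) = (m + m)*(m + m) = (2*m)*(2*m) = 4*m²)
X = -72 (X = -13 - 59 = -72)
-144*(y(10) + X) = -144*(4*10² - 72) = -144*(4*100 - 72) = -144*(400 - 72) = -144*328 = -47232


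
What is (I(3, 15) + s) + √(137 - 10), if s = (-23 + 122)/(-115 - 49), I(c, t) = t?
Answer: 2361/164 + √127 ≈ 25.666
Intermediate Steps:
s = -99/164 (s = 99/(-164) = 99*(-1/164) = -99/164 ≈ -0.60366)
(I(3, 15) + s) + √(137 - 10) = (15 - 99/164) + √(137 - 10) = 2361/164 + √127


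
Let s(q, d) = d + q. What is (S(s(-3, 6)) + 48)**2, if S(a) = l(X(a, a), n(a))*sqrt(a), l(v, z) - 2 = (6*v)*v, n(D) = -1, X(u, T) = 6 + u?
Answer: 716736 + 46848*sqrt(3) ≈ 7.9788e+5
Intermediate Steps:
l(v, z) = 2 + 6*v**2 (l(v, z) = 2 + (6*v)*v = 2 + 6*v**2)
S(a) = sqrt(a)*(2 + 6*(6 + a)**2) (S(a) = (2 + 6*(6 + a)**2)*sqrt(a) = sqrt(a)*(2 + 6*(6 + a)**2))
(S(s(-3, 6)) + 48)**2 = (sqrt(6 - 3)*(2 + 6*(6 + (6 - 3))**2) + 48)**2 = (sqrt(3)*(2 + 6*(6 + 3)**2) + 48)**2 = (sqrt(3)*(2 + 6*9**2) + 48)**2 = (sqrt(3)*(2 + 6*81) + 48)**2 = (sqrt(3)*(2 + 486) + 48)**2 = (sqrt(3)*488 + 48)**2 = (488*sqrt(3) + 48)**2 = (48 + 488*sqrt(3))**2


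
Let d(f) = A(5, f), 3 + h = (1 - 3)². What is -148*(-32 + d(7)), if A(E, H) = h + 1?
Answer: 4440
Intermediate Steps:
h = 1 (h = -3 + (1 - 3)² = -3 + (-2)² = -3 + 4 = 1)
A(E, H) = 2 (A(E, H) = 1 + 1 = 2)
d(f) = 2
-148*(-32 + d(7)) = -148*(-32 + 2) = -148*(-30) = 4440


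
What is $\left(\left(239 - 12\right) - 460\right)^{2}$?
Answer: $54289$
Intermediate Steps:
$\left(\left(239 - 12\right) - 460\right)^{2} = \left(227 - 460\right)^{2} = \left(-233\right)^{2} = 54289$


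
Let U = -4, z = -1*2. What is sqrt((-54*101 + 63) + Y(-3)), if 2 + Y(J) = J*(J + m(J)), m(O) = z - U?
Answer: 7*I*sqrt(110) ≈ 73.417*I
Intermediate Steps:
z = -2
m(O) = 2 (m(O) = -2 - 1*(-4) = -2 + 4 = 2)
Y(J) = -2 + J*(2 + J) (Y(J) = -2 + J*(J + 2) = -2 + J*(2 + J))
sqrt((-54*101 + 63) + Y(-3)) = sqrt((-54*101 + 63) + (-2 + (-3)**2 + 2*(-3))) = sqrt((-5454 + 63) + (-2 + 9 - 6)) = sqrt(-5391 + 1) = sqrt(-5390) = 7*I*sqrt(110)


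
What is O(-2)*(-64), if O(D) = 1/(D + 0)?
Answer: 32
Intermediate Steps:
O(D) = 1/D
O(-2)*(-64) = -64/(-2) = -½*(-64) = 32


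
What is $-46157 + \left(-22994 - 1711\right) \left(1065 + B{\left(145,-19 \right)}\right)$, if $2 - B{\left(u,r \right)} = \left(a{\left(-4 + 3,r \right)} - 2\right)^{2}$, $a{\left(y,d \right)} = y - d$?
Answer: $-20081912$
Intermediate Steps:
$B{\left(u,r \right)} = 2 - \left(-3 - r\right)^{2}$ ($B{\left(u,r \right)} = 2 - \left(\left(\left(-4 + 3\right) - r\right) - 2\right)^{2} = 2 - \left(\left(-1 - r\right) - 2\right)^{2} = 2 - \left(-3 - r\right)^{2}$)
$-46157 + \left(-22994 - 1711\right) \left(1065 + B{\left(145,-19 \right)}\right) = -46157 + \left(-22994 - 1711\right) \left(1065 + \left(2 - \left(3 - 19\right)^{2}\right)\right) = -46157 - 24705 \left(1065 + \left(2 - \left(-16\right)^{2}\right)\right) = -46157 - 24705 \left(1065 + \left(2 - 256\right)\right) = -46157 - 24705 \left(1065 - 254\right) = -46157 - 20035755 = -20081912$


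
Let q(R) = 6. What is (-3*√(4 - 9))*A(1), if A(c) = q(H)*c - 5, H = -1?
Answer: -3*I*√5 ≈ -6.7082*I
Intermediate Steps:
A(c) = -5 + 6*c (A(c) = 6*c - 5 = -5 + 6*c)
(-3*√(4 - 9))*A(1) = (-3*√(4 - 9))*(-5 + 6*1) = (-3*I*√5)*(-5 + 6) = -3*I*√5*1 = -3*I*√5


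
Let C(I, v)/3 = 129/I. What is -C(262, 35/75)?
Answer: -387/262 ≈ -1.4771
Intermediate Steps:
C(I, v) = 387/I (C(I, v) = 3*(129/I) = 387/I)
-C(262, 35/75) = -387/262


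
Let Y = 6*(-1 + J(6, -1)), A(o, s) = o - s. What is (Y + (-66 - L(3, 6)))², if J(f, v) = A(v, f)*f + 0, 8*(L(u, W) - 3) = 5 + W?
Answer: 6901129/64 ≈ 1.0783e+5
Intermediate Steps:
L(u, W) = 29/8 + W/8 (L(u, W) = 3 + (5 + W)/8 = 3 + (5/8 + W/8) = 29/8 + W/8)
J(f, v) = f*(v - f) (J(f, v) = (v - f)*f + 0 = f*(v - f) + 0 = f*(v - f))
Y = -258 (Y = 6*(-1 + 6*(-1 - 1*6)) = 6*(-1 + 6*(-1 - 6)) = 6*(-1 + 6*(-7)) = 6*(-1 - 42) = 6*(-43) = -258)
(Y + (-66 - L(3, 6)))² = (-258 + (-66 - (29/8 + (⅛)*6)))² = (-258 + (-66 - (29/8 + ¾)))² = (-258 + (-66 - 1*35/8))² = (-258 + (-66 - 35/8))² = (-258 - 563/8)² = (-2627/8)² = 6901129/64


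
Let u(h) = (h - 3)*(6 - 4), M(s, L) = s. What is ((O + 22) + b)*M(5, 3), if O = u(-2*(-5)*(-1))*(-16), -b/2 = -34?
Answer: 2530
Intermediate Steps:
b = 68 (b = -2*(-34) = 68)
u(h) = -6 + 2*h (u(h) = (-3 + h)*2 = -6 + 2*h)
O = 416 (O = (-6 + 2*(-2*(-5)*(-1)))*(-16) = (-6 + 2*(10*(-1)))*(-16) = (-6 + 2*(-10))*(-16) = (-6 - 20)*(-16) = -26*(-16) = 416)
((O + 22) + b)*M(5, 3) = ((416 + 22) + 68)*5 = (438 + 68)*5 = 506*5 = 2530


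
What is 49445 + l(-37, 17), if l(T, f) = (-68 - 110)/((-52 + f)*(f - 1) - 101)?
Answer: 32683323/661 ≈ 49445.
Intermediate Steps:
l(T, f) = -178/(-101 + (-1 + f)*(-52 + f)) (l(T, f) = -178/((-52 + f)*(-1 + f) - 101) = -178/((-1 + f)*(-52 + f) - 101) = -178/(-101 + (-1 + f)*(-52 + f)))
49445 + l(-37, 17) = 49445 + 178/(49 - 1*17**2 + 53*17) = 49445 + 178/(49 - 1*289 + 901) = 49445 + 178/(49 - 289 + 901) = 49445 + 178/661 = 32683323/661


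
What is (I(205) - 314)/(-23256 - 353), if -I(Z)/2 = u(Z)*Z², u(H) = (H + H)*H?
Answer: 7064402814/23609 ≈ 2.9923e+5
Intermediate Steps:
u(H) = 2*H² (u(H) = (2*H)*H = 2*H²)
I(Z) = -4*Z⁴ (I(Z) = -2*2*Z²*Z² = -4*Z⁴)
(I(205) - 314)/(-23256 - 353) = (-4*205⁴ - 314)/(-23256 - 353) = (-4*1766100625 - 314)/(-23609) = (-7064402500 - 314)*(-1/23609) = -7064402814*(-1/23609) = 7064402814/23609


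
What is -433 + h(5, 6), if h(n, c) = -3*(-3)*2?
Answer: -415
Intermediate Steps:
h(n, c) = 18 (h(n, c) = 9*2 = 18)
-433 + h(5, 6) = -433 + 18 = -415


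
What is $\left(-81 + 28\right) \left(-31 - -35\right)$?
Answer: $-212$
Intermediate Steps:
$\left(-81 + 28\right) \left(-31 - -35\right) = - 53 \left(-31 + 35\right) = \left(-53\right) 4 = -212$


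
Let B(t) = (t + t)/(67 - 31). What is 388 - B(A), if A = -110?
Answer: 3547/9 ≈ 394.11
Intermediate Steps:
B(t) = t/18 (B(t) = (2*t)/36 = (2*t)*(1/36) = t/18)
388 - B(A) = 388 - (-110)/18 = 388 - 1*(-55/9) = 388 + 55/9 = 3547/9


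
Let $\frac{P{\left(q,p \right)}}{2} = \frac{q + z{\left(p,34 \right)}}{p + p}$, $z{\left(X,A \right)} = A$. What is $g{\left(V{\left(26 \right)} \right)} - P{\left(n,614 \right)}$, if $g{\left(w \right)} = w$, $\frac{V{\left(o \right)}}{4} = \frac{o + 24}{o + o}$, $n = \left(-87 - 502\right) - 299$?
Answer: $\frac{20901}{3991} \approx 5.237$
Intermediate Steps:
$n = -888$ ($n = -589 - 299 = -888$)
$V{\left(o \right)} = \frac{2 \left(24 + o\right)}{o}$ ($V{\left(o \right)} = 4 \frac{o + 24}{o + o} = 4 \frac{24 + o}{2 o} = \frac{2 \left(24 + o\right)}{o}$)
$P{\left(q,p \right)} = \frac{34 + q}{p}$ ($P{\left(q,p \right)} = 2 \frac{q + 34}{p + p} = 2 \frac{34 + q}{2 p} = \frac{34 + q}{p}$)
$g{\left(V{\left(26 \right)} \right)} - P{\left(n,614 \right)} = \left(2 + \frac{48}{26}\right) - \frac{34 - 888}{614} = \left(2 + 48 \cdot \frac{1}{26}\right) - \frac{1}{614} \left(-854\right) = \left(2 + \frac{24}{13}\right) - - \frac{427}{307} = \frac{50}{13} + \frac{427}{307} = \frac{20901}{3991}$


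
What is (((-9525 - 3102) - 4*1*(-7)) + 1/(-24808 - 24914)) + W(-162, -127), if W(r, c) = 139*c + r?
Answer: -1512244909/49722 ≈ -30414.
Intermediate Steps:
W(r, c) = r + 139*c
(((-9525 - 3102) - 4*1*(-7)) + 1/(-24808 - 24914)) + W(-162, -127) = (((-9525 - 3102) - 4*1*(-7)) + 1/(-24808 - 24914)) + (-162 + 139*(-127)) = ((-12627 - 4*(-7)) + 1/(-49722)) + (-162 - 17653) = ((-12627 + 28) - 1/49722) - 17815 = (-12599 - 1/49722) - 17815 = -626447479/49722 - 17815 = -1512244909/49722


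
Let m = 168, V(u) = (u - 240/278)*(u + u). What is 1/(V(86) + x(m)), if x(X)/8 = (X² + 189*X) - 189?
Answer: 139/68518592 ≈ 2.0286e-6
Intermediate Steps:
V(u) = 2*u*(-120/139 + u) (V(u) = (u - 240*1/278)*(2*u) = (u - 120/139)*(2*u) = (-120/139 + u)*(2*u) = 2*u*(-120/139 + u))
x(X) = -1512 + 8*X² + 1512*X (x(X) = 8*((X² + 189*X) - 189) = 8*(-189 + X² + 189*X) = -1512 + 8*X² + 1512*X)
1/(V(86) + x(m)) = 1/((2/139)*86*(-120 + 139*86) + (-1512 + 8*168² + 1512*168)) = 1/((2/139)*86*(-120 + 11954) + (-1512 + 8*28224 + 254016)) = 1/((2/139)*86*11834 + (-1512 + 225792 + 254016)) = 1/(2035448/139 + 478296) = 1/(68518592/139) = 139/68518592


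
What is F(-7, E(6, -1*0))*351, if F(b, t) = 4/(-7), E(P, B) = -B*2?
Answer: -1404/7 ≈ -200.57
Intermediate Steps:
E(P, B) = -2*B
F(b, t) = -4/7 (F(b, t) = 4*(-1/7) = -4/7)
F(-7, E(6, -1*0))*351 = -4/7*351 = -1404/7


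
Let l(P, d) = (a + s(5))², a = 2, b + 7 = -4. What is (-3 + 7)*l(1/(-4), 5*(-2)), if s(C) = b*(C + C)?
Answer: 46656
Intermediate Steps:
b = -11 (b = -7 - 4 = -11)
s(C) = -22*C (s(C) = -11*(C + C) = -22*C)
l(P, d) = 11664 (l(P, d) = (2 - 22*5)² = (2 - 110)² = (-108)² = 11664)
(-3 + 7)*l(1/(-4), 5*(-2)) = (-3 + 7)*11664 = 4*11664 = 46656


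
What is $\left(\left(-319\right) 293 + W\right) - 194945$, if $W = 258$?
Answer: $-288154$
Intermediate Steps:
$\left(\left(-319\right) 293 + W\right) - 194945 = \left(\left(-319\right) 293 + 258\right) - 194945 = \left(-93467 + 258\right) - 194945 = -93209 - 194945 = -288154$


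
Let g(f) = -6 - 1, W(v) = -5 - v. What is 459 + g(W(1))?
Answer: 452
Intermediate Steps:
g(f) = -7
459 + g(W(1)) = 459 - 7 = 452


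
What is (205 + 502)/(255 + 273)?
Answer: 707/528 ≈ 1.3390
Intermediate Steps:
(205 + 502)/(255 + 273) = 707/528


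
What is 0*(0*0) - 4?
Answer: -4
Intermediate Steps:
0*(0*0) - 4 = 0*0 - 4 = 0 - 4 = -4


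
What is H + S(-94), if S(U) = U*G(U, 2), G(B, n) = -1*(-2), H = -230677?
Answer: -230865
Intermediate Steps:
G(B, n) = 2
S(U) = 2*U (S(U) = U*2 = 2*U)
H + S(-94) = -230677 + 2*(-94) = -230677 - 188 = -230865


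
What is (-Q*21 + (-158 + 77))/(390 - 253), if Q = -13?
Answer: 192/137 ≈ 1.4015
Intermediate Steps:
(-Q*21 + (-158 + 77))/(390 - 253) = (-1*(-13)*21 + (-158 + 77))/(390 - 253) = (13*21 - 81)/137 = (273 - 81)*(1/137) = 192*(1/137) = 192/137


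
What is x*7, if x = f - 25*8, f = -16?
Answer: -1512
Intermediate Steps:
x = -216 (x = -16 - 25*8 = -16 - 200 = -216)
x*7 = -216*7 = -1512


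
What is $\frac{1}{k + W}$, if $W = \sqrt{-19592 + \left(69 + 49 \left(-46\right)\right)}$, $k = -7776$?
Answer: $- \frac{2592}{20162651} - \frac{i \sqrt{21777}}{60487953} \approx -0.00012855 - 2.4397 \cdot 10^{-6} i$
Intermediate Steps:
$W = i \sqrt{21777}$ ($W = \sqrt{-19592 + \left(69 - 2254\right)} = \sqrt{-19592 - 2185} = \sqrt{-21777} = i \sqrt{21777} \approx 147.57 i$)
$\frac{1}{k + W} = \frac{1}{-7776 + i \sqrt{21777}}$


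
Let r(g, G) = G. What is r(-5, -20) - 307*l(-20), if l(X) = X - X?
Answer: -20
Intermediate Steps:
l(X) = 0
r(-5, -20) - 307*l(-20) = -20 - 307*0 = -20 + 0 = -20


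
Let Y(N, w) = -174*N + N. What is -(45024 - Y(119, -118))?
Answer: -65611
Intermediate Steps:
Y(N, w) = -173*N
-(45024 - Y(119, -118)) = -(45024 - (-173)*119) = -(45024 - 1*(-20587)) = -(45024 + 20587) = -1*65611 = -65611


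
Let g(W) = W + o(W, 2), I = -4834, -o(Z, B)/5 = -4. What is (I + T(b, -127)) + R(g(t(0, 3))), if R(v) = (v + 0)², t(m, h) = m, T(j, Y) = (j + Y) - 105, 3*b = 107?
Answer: -13891/3 ≈ -4630.3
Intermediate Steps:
o(Z, B) = 20 (o(Z, B) = -5*(-4) = 20)
b = 107/3 (b = (⅓)*107 = 107/3 ≈ 35.667)
T(j, Y) = -105 + Y + j (T(j, Y) = (Y + j) - 105 = -105 + Y + j)
g(W) = 20 + W (g(W) = W + 20 = 20 + W)
R(v) = v²
(I + T(b, -127)) + R(g(t(0, 3))) = (-4834 + (-105 - 127 + 107/3)) + (20 + 0)² = (-4834 - 589/3) + 20² = -15091/3 + 400 = -13891/3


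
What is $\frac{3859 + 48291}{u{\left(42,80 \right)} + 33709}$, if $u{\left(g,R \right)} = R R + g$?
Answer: $\frac{52150}{40151} \approx 1.2988$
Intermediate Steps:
$u{\left(g,R \right)} = g + R^{2}$ ($u{\left(g,R \right)} = R^{2} + g = g + R^{2}$)
$\frac{3859 + 48291}{u{\left(42,80 \right)} + 33709} = \frac{3859 + 48291}{\left(42 + 80^{2}\right) + 33709} = \frac{52150}{\left(42 + 6400\right) + 33709} = \frac{52150}{6442 + 33709} = \frac{52150}{40151}$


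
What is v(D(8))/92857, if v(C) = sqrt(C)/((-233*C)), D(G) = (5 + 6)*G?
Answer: -sqrt(22)/951969964 ≈ -4.9271e-9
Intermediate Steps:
D(G) = 11*G
v(C) = -1/(233*sqrt(C)) (v(C) = (-1/(233*C))*sqrt(C) = -1/(233*sqrt(C)))
v(D(8))/92857 = -sqrt(22)/44/233/92857 = -sqrt(22)/10252*(1/92857) = -sqrt(22)/951969964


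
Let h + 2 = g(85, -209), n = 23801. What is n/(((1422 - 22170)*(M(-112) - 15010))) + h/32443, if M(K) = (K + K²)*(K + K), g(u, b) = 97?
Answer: 5519302600523/1884607184925192 ≈ 0.0029286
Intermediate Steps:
M(K) = 2*K*(K + K²) (M(K) = (K + K²)*(2*K) = 2*K*(K + K²))
h = 95 (h = -2 + 97 = 95)
n/(((1422 - 22170)*(M(-112) - 15010))) + h/32443 = 23801/(((1422 - 22170)*(2*(-112)²*(1 - 112) - 15010))) + 95/32443 = 23801/((-20748*(2*12544*(-111) - 15010))) + 95*(1/32443) = 23801/((-20748*(-2784768 - 15010))) + 95/32443 = 23801/((-20748*(-2799778))) + 95/32443 = 23801/58089793944 + 95/32443 = 5519302600523/1884607184925192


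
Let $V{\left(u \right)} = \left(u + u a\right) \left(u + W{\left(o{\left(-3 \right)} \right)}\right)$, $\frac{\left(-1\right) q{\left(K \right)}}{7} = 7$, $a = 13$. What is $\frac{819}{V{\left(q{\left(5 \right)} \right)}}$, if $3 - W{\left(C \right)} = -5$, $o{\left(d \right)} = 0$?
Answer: $\frac{117}{4018} \approx 0.029119$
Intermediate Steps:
$q{\left(K \right)} = -49$ ($q{\left(K \right)} = \left(-7\right) 7 = -49$)
$W{\left(C \right)} = 8$ ($W{\left(C \right)} = 3 - -5 = 3 + 5 = 8$)
$V{\left(u \right)} = 14 u \left(8 + u\right)$ ($V{\left(u \right)} = \left(u + u 13\right) \left(u + 8\right) = \left(u + 13 u\right) \left(8 + u\right) = 14 u \left(8 + u\right)$)
$\frac{819}{V{\left(q{\left(5 \right)} \right)}} = \frac{819}{14 \left(-49\right) \left(8 - 49\right)} = \frac{819}{14 \left(-49\right) \left(-41\right)} = \frac{819}{28126} = 819 \cdot \frac{1}{28126} = \frac{117}{4018}$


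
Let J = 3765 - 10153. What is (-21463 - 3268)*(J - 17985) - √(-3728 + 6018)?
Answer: 602768663 - √2290 ≈ 6.0277e+8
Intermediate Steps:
J = -6388
(-21463 - 3268)*(J - 17985) - √(-3728 + 6018) = (-21463 - 3268)*(-6388 - 17985) - √(-3728 + 6018) = -24731*(-24373) - √2290 = 602768663 - √2290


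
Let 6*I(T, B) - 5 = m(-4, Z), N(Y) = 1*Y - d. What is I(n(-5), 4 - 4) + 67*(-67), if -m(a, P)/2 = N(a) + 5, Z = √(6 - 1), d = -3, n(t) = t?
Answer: -8979/2 ≈ -4489.5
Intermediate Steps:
Z = √5 ≈ 2.2361
N(Y) = 3 + Y (N(Y) = 1*Y - 1*(-3) = Y + 3 = 3 + Y)
m(a, P) = -16 - 2*a (m(a, P) = -2*((3 + a) + 5) = -2*(8 + a) = -16 - 2*a)
I(T, B) = -½ (I(T, B) = ⅚ + (-16 - 2*(-4))/6 = ⅚ + (-16 + 8)/6 = ⅚ + (⅙)*(-8) = ⅚ - 4/3 = -½)
I(n(-5), 4 - 4) + 67*(-67) = -½ + 67*(-67) = -½ - 4489 = -8979/2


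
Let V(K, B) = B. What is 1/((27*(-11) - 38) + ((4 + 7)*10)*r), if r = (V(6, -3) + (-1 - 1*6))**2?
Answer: 1/10665 ≈ 9.3765e-5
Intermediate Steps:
r = 100 (r = (-3 + (-1 - 1*6))**2 = (-3 + (-1 - 6))**2 = (-3 - 7)**2 = (-10)**2 = 100)
1/((27*(-11) - 38) + ((4 + 7)*10)*r) = 1/((27*(-11) - 38) + ((4 + 7)*10)*100) = 1/((-297 - 38) + (11*10)*100) = 1/(-335 + 110*100) = 1/(-335 + 11000) = 1/10665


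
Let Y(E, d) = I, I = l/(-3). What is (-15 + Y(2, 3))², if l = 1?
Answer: 2116/9 ≈ 235.11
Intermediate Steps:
I = -⅓ (I = 1/(-3) = 1*(-⅓) = -⅓ ≈ -0.33333)
Y(E, d) = -⅓
(-15 + Y(2, 3))² = (-15 - ⅓)² = (-46/3)² = 2116/9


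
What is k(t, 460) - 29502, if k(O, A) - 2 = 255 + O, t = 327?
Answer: -28918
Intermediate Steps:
k(O, A) = 257 + O (k(O, A) = 2 + (255 + O) = 257 + O)
k(t, 460) - 29502 = (257 + 327) - 29502 = 584 - 29502 = -28918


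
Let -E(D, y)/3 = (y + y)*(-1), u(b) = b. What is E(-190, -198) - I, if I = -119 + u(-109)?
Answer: -960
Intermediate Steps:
E(D, y) = 6*y (E(D, y) = -3*(y + y)*(-1) = -3*2*y*(-1) = -(-6)*y = 6*y)
I = -228 (I = -119 - 109 = -228)
E(-190, -198) - I = 6*(-198) - 1*(-228) = -1188 + 228 = -960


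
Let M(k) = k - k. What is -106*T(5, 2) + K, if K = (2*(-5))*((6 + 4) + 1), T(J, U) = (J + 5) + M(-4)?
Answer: -1170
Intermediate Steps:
M(k) = 0
T(J, U) = 5 + J (T(J, U) = (J + 5) + 0 = (5 + J) + 0 = 5 + J)
K = -110 (K = -10*(10 + 1) = -10*11 = -110)
-106*T(5, 2) + K = -106*(5 + 5) - 110 = -106*10 - 110 = -1060 - 110 = -1170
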